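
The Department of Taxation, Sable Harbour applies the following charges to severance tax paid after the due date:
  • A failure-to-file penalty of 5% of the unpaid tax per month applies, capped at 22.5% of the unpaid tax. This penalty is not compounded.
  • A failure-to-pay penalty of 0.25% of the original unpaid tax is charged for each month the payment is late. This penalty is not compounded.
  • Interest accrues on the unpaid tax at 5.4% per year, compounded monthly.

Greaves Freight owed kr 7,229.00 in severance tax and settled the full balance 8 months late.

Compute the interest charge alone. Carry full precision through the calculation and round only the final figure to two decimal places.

Interest (5.4%/yr ÷ 12 = 0.45%/month): kr 7,229.00 × ((1 + 0.0045)^8 − 1) = kr 264.3799…

kr 264.38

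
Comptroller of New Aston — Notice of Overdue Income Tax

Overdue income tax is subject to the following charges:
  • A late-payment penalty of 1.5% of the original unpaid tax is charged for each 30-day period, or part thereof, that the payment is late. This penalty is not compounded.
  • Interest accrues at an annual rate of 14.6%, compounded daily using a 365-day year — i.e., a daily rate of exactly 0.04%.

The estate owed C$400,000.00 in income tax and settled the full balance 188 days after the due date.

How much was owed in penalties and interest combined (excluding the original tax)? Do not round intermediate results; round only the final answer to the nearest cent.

C$73,233.42

Penalty periods: ⌈188/30⌉ = 7; penalty = 7 × 1.5% × C$400,000.00 = C$42,000.00
Interest: C$400,000.00 × ((1 + 0.0004)^188 − 1) = C$400,000.00 × 0.07808354… = C$31,233.4156…
Penalties + interest = C$42,000.0000 + C$31,233.4156… = C$73,233.42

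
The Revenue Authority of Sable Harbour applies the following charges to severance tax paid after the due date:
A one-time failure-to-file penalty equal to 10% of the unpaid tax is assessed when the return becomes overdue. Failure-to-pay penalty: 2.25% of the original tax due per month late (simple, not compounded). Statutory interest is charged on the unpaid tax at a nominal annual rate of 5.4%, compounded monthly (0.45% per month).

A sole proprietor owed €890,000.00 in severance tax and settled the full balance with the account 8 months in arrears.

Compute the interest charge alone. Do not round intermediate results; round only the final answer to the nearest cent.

Interest: €890,000.00 × ((1 + 0.0045)^8 − 1) = €890,000.00 × 0.0365721… = €32,549.1973…

€32,549.20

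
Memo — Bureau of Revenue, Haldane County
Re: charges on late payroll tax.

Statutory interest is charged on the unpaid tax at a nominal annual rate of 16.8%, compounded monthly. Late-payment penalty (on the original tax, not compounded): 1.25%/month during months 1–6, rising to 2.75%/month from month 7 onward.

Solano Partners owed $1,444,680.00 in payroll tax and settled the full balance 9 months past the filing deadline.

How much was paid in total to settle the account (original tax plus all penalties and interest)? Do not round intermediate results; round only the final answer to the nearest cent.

$1,864,780.53

Penalty, months 1–6: 6 × 1.25% × $1,444,680.00 = $108,351.00
Penalty, months 7–9: 3 × 2.75% × $1,444,680.00 = $119,186.10
Interest (16.8%/yr ÷ 12 = 1.4%/month): $1,444,680.00 × ((1 + 0.014)^9 − 1) = $192,563.4267…
Total = $1,444,680.00 + $227,537.1000 + $192,563.4267… = $1,864,780.53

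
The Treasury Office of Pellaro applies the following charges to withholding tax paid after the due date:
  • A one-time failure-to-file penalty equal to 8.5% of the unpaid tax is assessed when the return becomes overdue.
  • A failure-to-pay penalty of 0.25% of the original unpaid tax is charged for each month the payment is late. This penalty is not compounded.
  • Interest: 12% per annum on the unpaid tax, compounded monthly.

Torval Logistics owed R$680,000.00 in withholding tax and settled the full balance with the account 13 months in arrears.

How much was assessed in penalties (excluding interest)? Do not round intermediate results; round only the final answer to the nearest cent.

Failure-to-file penalty: 8.5% × R$680,000.00 = R$57,800.00
Failure-to-pay penalty: 13 × 0.25% × R$680,000.00 = R$22,100.00
Total penalty = R$57,800.00 + R$22,100.00 = R$79,900.00

R$79,900.00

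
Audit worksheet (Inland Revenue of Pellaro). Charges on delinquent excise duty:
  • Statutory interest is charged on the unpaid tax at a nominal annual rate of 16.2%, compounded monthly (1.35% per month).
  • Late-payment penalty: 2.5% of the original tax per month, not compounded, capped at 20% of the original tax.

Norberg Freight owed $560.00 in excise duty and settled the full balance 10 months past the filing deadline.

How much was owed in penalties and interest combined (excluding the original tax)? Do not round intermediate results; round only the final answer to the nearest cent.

$192.36

Penalty (uncapped): 10 × 2.5% × $560.00 = $140.00; cap = 20% × $560.00 = $112.00 → penalty = $112.00
Interest: $560.00 × ((1 + 0.0135)^10 − 1) = $560.00 × 0.1435036… = $80.3620…
Penalties + interest = $112.0000 + $80.3620… = $192.36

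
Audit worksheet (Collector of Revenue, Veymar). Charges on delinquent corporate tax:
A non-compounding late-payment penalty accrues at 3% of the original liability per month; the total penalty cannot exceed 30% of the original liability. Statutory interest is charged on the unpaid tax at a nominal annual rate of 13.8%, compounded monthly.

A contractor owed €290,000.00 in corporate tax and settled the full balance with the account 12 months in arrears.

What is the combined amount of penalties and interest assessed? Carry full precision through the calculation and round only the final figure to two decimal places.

€129,650.85

Penalty (uncapped): 12 × 3% × €290,000.00 = €104,400.00; cap = 30% × €290,000.00 = €87,000.00 → penalty = €87,000.00
Interest (13.8%/yr ÷ 12 = 1.15%/month): €290,000.00 × ((1 + 0.0115)^12 − 1) = €42,650.8543…
Penalties + interest = €87,000.0000 + €42,650.8543… = €129,650.85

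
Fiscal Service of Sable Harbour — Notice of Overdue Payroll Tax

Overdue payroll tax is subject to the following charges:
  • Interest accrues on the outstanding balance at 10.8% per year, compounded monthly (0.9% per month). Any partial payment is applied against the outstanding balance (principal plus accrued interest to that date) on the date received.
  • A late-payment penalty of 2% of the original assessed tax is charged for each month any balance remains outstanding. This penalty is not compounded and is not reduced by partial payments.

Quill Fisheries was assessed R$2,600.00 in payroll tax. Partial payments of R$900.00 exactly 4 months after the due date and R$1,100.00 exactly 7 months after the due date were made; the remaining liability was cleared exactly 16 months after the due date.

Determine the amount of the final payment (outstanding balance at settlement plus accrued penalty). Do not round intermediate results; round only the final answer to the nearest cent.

R$1,638.23

Balance at month 4: R$2,600.0000 × (1 + 0.009)^4 = R$2,694.8712…
After R$900.00 payment: R$2,694.8712… − R$900.00 = R$1,794.8712…
Balance at month 7: R$1,794.8712… × (1 + 0.009)^3 = R$1,843.7702…
After R$1,100.00 payment: R$1,843.7702… − R$1,100.00 = R$743.7702…
Balance at month 16: R$743.7702… × (1 + 0.009)^9 = R$806.2306…
Penalty: 16 × 2% × R$2,600.00 = R$832.00
Final settlement = outstanding balance + penalty = R$806.2306… + R$832.00 = R$1,638.23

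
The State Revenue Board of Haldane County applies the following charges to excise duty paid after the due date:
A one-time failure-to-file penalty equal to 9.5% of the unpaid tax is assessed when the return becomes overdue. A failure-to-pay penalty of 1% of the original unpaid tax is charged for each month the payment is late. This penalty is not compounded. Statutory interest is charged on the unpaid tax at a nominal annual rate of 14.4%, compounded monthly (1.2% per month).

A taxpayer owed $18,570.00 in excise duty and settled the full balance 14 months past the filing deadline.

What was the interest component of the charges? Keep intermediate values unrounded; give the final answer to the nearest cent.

Interest: $18,570.00 × ((1 + 0.012)^14 − 1) = $18,570.00 × 0.1817543… = $3,375.1765…

$3,375.18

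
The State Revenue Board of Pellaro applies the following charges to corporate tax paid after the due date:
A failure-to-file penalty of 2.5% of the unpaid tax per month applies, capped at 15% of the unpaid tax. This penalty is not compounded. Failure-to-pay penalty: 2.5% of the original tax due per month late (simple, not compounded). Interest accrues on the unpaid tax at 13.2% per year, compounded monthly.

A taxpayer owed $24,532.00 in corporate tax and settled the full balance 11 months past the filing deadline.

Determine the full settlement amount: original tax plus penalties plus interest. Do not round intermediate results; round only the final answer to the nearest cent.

$38,095.24

Failure-to-file: 11 × 2.5% × $24,532.00 = $6,746.30, capped at 15% × $24,532.00 = $3,679.80
Failure-to-pay penalty: 11 × 2.5% × $24,532.00 = $6,746.30
Interest (13.2%/yr ÷ 12 = 1.1%/month): $24,532.00 × ((1 + 0.011)^11 − 1) = $3,137.1404…
Total = $24,532.00 + $10,426.1000 + $3,137.1404… = $38,095.24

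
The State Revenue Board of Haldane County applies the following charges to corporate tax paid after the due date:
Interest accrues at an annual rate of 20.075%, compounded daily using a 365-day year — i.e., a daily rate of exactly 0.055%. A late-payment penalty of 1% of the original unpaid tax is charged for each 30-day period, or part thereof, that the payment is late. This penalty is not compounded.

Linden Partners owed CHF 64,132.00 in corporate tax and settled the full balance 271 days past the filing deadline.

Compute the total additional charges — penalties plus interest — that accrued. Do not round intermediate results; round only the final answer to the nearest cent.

CHF 16,718.15

Penalty periods: ⌈271/30⌉ = 10; penalty = 10 × 1% × CHF 64,132.00 = CHF 6,413.20
Interest: CHF 64,132.00 × ((1 + 0.00055)^271 − 1) = CHF 64,132.00 × 0.16068347… = CHF 10,304.9520…
Penalties + interest = CHF 6,413.2000 + CHF 10,304.9520… = CHF 16,718.15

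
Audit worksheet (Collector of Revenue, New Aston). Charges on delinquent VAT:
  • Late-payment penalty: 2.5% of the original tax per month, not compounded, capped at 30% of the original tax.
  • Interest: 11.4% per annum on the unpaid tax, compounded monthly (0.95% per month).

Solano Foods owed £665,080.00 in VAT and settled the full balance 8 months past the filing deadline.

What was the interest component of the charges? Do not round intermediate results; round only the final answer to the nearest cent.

£52,259.05

Interest: £665,080.00 × ((1 + 0.0095)^8 − 1) = £665,080.00 × 0.0785756… = £52,259.0517…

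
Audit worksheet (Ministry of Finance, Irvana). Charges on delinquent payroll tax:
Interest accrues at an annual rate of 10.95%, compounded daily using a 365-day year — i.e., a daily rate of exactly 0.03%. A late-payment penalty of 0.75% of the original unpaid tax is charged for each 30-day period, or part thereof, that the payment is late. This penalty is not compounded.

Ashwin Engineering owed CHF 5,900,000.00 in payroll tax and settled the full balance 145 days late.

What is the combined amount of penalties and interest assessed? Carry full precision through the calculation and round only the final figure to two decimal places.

CHF 483,523.77

Penalty periods: ⌈145/30⌉ = 5; penalty = 5 × 0.75% × CHF 5,900,000.00 = CHF 221,250.00
Interest: CHF 5,900,000.00 × ((1 + 0.0003)^145 − 1) = CHF 5,900,000.00 × 0.04445318… = CHF 262,273.7655…
Penalties + interest = CHF 221,250.0000 + CHF 262,273.7655… = CHF 483,523.77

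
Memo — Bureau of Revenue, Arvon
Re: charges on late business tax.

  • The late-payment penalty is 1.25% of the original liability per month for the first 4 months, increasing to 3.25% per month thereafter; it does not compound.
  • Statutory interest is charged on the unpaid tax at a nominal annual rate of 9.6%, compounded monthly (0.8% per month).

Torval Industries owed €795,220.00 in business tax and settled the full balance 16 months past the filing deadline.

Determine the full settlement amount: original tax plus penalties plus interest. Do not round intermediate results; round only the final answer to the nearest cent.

Penalty, months 1–4: 4 × 1.25% × €795,220.00 = €39,761.00
Penalty, months 5–16: 12 × 3.25% × €795,220.00 = €310,135.80
Interest: €795,220.00 × ((1 + 0.008)^16 − 1) = €795,220.00 × 0.1359743… = €108,129.4987…
Total = €795,220.00 + €349,896.8000 + €108,129.4987… = €1,253,246.30

€1,253,246.30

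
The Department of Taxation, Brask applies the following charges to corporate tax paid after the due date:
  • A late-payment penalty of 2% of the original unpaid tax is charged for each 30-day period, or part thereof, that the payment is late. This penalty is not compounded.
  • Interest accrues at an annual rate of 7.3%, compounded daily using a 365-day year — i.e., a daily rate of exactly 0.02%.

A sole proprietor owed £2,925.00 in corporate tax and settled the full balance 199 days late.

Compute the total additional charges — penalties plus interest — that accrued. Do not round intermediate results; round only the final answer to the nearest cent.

£528.25

Penalty periods: ⌈199/30⌉ = 7; penalty = 7 × 2% × £2,925.00 = £409.50
Interest: £2,925.00 × ((1 + 0.0002)^199 − 1) = £2,925.00 × 0.04059849… = £118.7506…
Penalties + interest = £409.5000 + £118.7506… = £528.25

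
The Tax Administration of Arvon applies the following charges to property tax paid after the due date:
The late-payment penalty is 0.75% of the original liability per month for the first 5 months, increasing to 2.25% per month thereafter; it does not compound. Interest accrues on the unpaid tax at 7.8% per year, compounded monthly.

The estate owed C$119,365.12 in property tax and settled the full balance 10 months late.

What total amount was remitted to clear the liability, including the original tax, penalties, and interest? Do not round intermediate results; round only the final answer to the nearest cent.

C$145,259.54

Penalty, months 1–5: 5 × 0.75% × C$119,365.12 = C$4,476.19…
Penalty, months 6–10: 5 × 2.25% × C$119,365.12 = C$13,428.58…
Interest (7.8%/yr ÷ 12 = 0.65%/month): C$119,365.12 × ((1 + 0.0065)^10 − 1) = C$7,989.6545…
Total = C$119,365.12 + C$17,904.7680 + C$7,989.6545… = C$145,259.54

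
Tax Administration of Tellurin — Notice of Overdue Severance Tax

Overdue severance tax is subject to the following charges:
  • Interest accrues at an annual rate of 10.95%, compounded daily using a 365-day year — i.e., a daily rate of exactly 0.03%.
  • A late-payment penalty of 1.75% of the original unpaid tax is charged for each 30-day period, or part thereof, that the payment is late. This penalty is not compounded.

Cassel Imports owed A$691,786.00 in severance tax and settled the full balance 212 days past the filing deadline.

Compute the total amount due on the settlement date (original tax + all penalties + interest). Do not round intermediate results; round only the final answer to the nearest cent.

Penalty periods: ⌈212/30⌉ = 8; penalty = 8 × 1.75% × A$691,786.00 = A$96,850.04
Interest: A$691,786.00 × ((1 + 0.0003)^212 − 1) = A$691,786.00 × 0.06565588… = A$45,419.8205…
Total = A$691,786.00 + A$96,850.0400 + A$45,419.8205… = A$834,055.86

A$834,055.86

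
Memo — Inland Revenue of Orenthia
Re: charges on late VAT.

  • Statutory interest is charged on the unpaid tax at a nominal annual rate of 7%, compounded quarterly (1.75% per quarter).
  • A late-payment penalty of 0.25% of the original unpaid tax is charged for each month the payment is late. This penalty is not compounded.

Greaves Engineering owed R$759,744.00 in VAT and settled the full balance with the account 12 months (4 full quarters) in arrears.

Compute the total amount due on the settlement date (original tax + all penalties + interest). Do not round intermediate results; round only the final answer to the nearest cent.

Late-payment penalty = 0.25% × R$759,744.00 × 12 mo = R$22,792.32
Interest: R$759,744.00 × ((1 + 0.0175)^4 − 1) = R$759,744.00 × 0.0718590… = R$54,594.4679…
Total = R$759,744.00 + R$22,792.3200 + R$54,594.4679… = R$837,130.79

R$837,130.79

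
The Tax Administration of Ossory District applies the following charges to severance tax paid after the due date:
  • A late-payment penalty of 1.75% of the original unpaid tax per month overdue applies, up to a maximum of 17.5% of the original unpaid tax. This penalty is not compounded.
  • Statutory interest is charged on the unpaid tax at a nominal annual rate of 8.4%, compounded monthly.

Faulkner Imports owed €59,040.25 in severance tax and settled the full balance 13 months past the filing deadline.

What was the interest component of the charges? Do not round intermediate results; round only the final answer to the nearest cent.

€5,604.21

Interest (8.4%/yr ÷ 12 = 0.7%/month): €59,040.25 × ((1 + 0.007)^13 − 1) = €5,604.2090…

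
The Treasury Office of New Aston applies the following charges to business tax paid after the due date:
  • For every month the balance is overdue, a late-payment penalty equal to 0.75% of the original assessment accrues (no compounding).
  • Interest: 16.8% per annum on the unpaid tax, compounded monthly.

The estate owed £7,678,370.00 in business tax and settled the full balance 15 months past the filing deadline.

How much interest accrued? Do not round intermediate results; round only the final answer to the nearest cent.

Interest (16.8%/yr ÷ 12 = 1.4%/month): £7,678,370.00 × ((1 + 0.014)^15 − 1) = £1,780,480.4861…

£1,780,480.49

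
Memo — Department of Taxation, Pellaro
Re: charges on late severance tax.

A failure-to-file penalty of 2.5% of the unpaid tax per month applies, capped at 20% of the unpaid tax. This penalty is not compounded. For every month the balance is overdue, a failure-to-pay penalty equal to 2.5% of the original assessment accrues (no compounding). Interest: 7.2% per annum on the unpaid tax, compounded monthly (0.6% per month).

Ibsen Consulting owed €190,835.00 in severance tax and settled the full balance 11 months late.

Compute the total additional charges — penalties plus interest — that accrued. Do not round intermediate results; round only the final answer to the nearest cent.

€103,626.47

Failure-to-file: 11 × 2.5% × €190,835.00 = €52,479.63…, capped at 20% × €190,835.00 = €38,167.00
Failure-to-pay penalty: 11 × 2.5% × €190,835.00 = €52,479.63…
Interest: €190,835.00 × ((1 + 0.006)^11 − 1) = €190,835.00 × 0.0680161… = €12,979.8470…
Penalties + interest = €90,646.6250 + €12,979.8470… = €103,626.47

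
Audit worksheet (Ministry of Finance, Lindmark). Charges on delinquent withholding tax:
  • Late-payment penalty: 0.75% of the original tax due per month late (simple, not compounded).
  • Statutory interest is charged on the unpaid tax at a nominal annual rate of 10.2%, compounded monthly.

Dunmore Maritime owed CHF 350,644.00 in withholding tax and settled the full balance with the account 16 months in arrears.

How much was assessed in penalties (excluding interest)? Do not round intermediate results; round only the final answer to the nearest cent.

CHF 42,077.28

Late-payment penalty = 0.75% × CHF 350,644.00 × 16 mo = CHF 42,077.28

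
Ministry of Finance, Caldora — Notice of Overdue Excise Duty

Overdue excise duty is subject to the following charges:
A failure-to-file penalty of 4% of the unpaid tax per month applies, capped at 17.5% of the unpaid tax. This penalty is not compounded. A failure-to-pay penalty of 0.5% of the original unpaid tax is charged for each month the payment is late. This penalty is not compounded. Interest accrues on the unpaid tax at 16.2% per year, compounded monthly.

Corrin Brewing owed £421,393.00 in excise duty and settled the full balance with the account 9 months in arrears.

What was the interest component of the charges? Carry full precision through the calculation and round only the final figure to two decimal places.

£54,052.89

Interest (16.2%/yr ÷ 12 = 1.35%/month): £421,393.00 × ((1 + 0.0135)^9 − 1) = £54,052.8865…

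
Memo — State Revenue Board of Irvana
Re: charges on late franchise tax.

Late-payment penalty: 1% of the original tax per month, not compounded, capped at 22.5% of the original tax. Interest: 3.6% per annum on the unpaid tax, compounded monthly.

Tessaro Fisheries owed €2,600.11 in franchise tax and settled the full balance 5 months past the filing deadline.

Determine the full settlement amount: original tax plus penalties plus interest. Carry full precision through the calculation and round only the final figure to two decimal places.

€2,769.35

Penalty: 5 × 1% × €2,600.11 = €130.01… (below the 22.5% cap of €585.02…)
Interest (3.6%/yr ÷ 12 = 0.3%/month): €2,600.11 × ((1 + 0.003)^5 − 1) = €39.2364…
Total = €2,600.11 + €130.0055 + €39.2364… = €2,769.35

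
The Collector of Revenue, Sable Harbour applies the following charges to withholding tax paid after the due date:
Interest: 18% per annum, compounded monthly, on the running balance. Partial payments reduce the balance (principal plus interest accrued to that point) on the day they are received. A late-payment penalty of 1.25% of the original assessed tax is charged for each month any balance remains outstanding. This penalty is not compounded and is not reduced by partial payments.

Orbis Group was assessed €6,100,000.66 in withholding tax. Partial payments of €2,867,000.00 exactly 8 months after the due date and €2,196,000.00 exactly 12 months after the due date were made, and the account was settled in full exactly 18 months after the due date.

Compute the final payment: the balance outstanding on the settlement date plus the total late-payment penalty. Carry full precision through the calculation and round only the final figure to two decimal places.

€3,618,806.94

Monthly rate = 18% ÷ 12 = 1.5%
Balance at month 8: €6,100,000.6600 × (1 + 0.015)^8 = €6,871,605.5217…
After €2,867,000.00 payment: €6,871,605.5217… − €2,867,000.00 = €4,004,605.5217…
Balance at month 12: €4,004,605.5217… × (1 + 0.015)^4 = €4,250,342.3354…
After €2,196,000.00 payment: €4,250,342.3354… − €2,196,000.00 = €2,054,342.3354…
Balance at month 18: €2,054,342.3354… × (1 + 0.015)^6 = €2,246,306.7885…
Penalty: 18 × 1.25% × €6,100,000.66 = €1,372,500.15…
Final settlement = outstanding balance + penalty = €2,246,306.7885… + €1,372,500.15… = €3,618,806.94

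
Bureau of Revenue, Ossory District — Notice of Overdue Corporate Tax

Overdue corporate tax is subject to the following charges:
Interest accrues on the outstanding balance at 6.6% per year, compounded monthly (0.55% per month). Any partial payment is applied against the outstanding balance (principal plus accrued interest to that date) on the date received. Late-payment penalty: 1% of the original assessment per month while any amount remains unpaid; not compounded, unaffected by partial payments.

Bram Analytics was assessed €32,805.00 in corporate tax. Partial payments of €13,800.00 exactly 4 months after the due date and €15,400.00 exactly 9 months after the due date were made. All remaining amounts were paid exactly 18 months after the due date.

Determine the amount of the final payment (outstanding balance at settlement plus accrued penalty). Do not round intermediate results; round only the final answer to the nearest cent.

Balance at month 4: €32,805.0000 × (1 + 0.0055)^4 = €33,532.6860…
After €13,800.00 payment: €33,532.6860… − €13,800.00 = €19,732.6860…
Balance at month 9: €19,732.6860… × (1 + 0.0055)^5 = €20,281.3369…
After €15,400.00 payment: €20,281.3369… − €15,400.00 = €4,881.3369…
Balance at month 18: €4,881.3369… × (1 + 0.0055)^9 = €5,128.3476…
Penalty: 18 × 1% × €32,805.00 = €5,904.90
Final settlement = outstanding balance + penalty = €5,128.3476… + €5,904.90 = €11,033.25

€11,033.25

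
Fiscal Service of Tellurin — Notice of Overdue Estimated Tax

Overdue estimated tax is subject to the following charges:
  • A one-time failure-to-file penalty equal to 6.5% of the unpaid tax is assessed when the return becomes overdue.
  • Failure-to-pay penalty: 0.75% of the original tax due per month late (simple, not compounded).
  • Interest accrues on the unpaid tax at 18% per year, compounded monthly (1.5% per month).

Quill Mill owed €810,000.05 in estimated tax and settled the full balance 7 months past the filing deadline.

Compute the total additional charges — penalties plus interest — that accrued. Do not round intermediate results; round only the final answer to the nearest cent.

€184,149.39

Failure-to-file penalty: 6.5% × €810,000.05 = €52,650.00…
Failure-to-pay penalty: 7 × 0.75% × €810,000.05 = €42,525.00…
Interest: €810,000.05 × ((1 + 0.015)^7 − 1) = €810,000.05 × 0.1098449… = €88,974.3849…
Penalties + interest = €95,175.0059… + €88,974.3849… = €184,149.39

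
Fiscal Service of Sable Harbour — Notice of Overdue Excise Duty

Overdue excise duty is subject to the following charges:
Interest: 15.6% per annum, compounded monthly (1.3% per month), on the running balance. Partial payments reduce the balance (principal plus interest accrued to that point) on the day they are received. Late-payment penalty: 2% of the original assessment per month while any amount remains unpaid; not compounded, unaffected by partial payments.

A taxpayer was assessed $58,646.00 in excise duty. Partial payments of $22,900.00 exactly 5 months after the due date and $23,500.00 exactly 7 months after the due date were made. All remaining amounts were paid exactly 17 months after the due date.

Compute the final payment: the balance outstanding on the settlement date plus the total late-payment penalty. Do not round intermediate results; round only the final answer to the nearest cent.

$39,506.78

Balance at month 5: $58,646.0000 × (1 + 0.013)^5 = $62,558.3986…
After $22,900.00 payment: $62,558.3986… − $22,900.00 = $39,658.3986…
Balance at month 7: $39,658.3986… × (1 + 0.013)^2 = $40,696.2192…
After $23,500.00 payment: $40,696.2192… − $23,500.00 = $17,196.2192…
Balance at month 17: $17,196.2192… × (1 + 0.013)^10 = $19,567.1433…
Penalty: 17 × 2% × $58,646.00 = $19,939.64
Final settlement = outstanding balance + penalty = $19,567.1433… + $19,939.64 = $39,506.78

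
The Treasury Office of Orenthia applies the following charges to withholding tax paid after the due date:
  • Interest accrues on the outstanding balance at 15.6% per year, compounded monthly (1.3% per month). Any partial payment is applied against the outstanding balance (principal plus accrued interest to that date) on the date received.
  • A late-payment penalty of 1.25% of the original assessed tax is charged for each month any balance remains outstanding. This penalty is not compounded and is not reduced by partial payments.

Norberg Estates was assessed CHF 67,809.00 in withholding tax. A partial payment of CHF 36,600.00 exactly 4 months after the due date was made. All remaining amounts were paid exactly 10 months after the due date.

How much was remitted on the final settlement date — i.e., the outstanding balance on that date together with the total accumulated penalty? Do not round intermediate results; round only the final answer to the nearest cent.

Balance at month 4: CHF 67,809.0000 × (1 + 0.013)^4 = CHF 71,404.4242…
After CHF 36,600.00 payment: CHF 71,404.4242… − CHF 36,600.00 = CHF 34,804.4242…
Balance at month 10: CHF 34,804.4242… × (1 + 0.013)^6 = CHF 37,608.9428…
Penalty: 10 × 1.25% × CHF 67,809.00 = CHF 8,476.13…
Final settlement = outstanding balance + penalty = CHF 37,608.9428… + CHF 8,476.13… = CHF 46,085.07

CHF 46,085.07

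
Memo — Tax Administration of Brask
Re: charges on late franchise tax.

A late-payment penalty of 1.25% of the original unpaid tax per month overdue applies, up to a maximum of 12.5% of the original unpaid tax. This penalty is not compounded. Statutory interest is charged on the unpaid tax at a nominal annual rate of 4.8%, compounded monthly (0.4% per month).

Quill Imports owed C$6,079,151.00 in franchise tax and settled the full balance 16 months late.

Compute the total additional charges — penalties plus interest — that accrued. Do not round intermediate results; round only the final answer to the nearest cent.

Penalty (uncapped): 16 × 1.25% × C$6,079,151.00 = C$1,215,830.20; cap = 12.5% × C$6,079,151.00 = C$759,893.88… → penalty = C$759,893.88…
Interest: C$6,079,151.00 × ((1 + 0.004)^16 − 1) = C$6,079,151.00 × 0.0659563… = C$400,958.3705…
Penalties + interest = C$759,893.8750 + C$400,958.3705… = C$1,160,852.25

C$1,160,852.25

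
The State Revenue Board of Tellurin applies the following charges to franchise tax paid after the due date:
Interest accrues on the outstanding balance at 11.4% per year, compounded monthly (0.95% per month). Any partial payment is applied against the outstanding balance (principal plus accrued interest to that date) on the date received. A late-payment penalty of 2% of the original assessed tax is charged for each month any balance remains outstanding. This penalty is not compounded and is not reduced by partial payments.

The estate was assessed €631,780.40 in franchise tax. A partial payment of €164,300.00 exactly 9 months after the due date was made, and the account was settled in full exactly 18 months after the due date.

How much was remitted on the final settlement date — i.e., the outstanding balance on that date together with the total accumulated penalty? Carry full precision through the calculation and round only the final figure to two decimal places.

Balance at month 9: €631,780.4000 × (1 + 0.0095)^9 = €687,896.4338…
After €164,300.00 payment: €687,896.4338… − €164,300.00 = €523,596.4338…
Balance at month 18: €523,596.4338… × (1 + 0.0095)^9 = €570,103.3454…
Penalty: 18 × 2% × €631,780.40 = €227,440.94…
Final settlement = outstanding balance + penalty = €570,103.3454… + €227,440.94… = €797,544.29

€797,544.29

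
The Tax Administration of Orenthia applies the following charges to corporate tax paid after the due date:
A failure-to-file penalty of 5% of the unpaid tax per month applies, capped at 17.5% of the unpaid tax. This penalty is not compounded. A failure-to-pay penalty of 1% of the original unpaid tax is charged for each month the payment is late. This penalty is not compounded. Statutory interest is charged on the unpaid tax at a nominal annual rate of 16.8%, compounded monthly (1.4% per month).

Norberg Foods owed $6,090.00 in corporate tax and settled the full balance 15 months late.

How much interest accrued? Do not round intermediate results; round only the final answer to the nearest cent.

$1,412.17

Interest: $6,090.00 × ((1 + 0.014)^15 − 1) = $6,090.00 × 0.2318826… = $1,412.1651…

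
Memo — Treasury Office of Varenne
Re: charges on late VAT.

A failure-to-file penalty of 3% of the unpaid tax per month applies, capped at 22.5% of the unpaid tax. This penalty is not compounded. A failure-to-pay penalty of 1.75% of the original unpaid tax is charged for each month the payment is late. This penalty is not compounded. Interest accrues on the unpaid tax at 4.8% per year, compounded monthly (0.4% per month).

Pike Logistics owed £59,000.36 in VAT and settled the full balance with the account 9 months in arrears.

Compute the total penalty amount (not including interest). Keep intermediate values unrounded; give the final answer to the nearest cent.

Failure-to-file: 9 × 3% × £59,000.36 = £15,930.10…, capped at 22.5% × £59,000.36 = £13,275.08…
Failure-to-pay penalty = 1.75% × £59,000.36 × 9 mo = £9,292.56…
Total penalty = £13,275.08… + £9,292.56… = £22,567.64

£22,567.64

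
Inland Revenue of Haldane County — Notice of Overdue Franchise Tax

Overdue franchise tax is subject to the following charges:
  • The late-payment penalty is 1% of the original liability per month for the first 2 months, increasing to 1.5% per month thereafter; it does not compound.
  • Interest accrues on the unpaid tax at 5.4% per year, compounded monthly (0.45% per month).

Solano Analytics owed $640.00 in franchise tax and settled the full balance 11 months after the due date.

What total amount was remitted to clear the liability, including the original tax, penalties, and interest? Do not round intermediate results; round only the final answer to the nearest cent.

$771.60

Penalty, months 1–2: 2 × 1% × $640.00 = $12.80
Penalty, months 3–11: 9 × 1.5% × $640.00 = $86.40
Interest: $640.00 × ((1 + 0.0045)^11 − 1) = $640.00 × 0.0506289… = $32.4025…
Total = $640.00 + $99.2000 + $32.4025… = $771.60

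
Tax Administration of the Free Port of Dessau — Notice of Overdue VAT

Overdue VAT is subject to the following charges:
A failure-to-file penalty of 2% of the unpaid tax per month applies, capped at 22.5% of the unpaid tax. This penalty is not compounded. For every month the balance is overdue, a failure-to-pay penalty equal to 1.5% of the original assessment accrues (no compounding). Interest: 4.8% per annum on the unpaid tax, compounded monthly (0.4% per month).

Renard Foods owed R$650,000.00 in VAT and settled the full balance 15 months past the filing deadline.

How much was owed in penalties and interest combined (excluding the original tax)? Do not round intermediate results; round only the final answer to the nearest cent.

R$332,611.16

Failure-to-file: 15 × 2% × R$650,000.00 = R$195,000.00, capped at 22.5% × R$650,000.00 = R$146,250.00
Failure-to-pay penalty = 1.5% × R$650,000.00 × 15 mo = R$146,250.00
Interest: R$650,000.00 × ((1 + 0.004)^15 − 1) = R$650,000.00 × 0.0617095… = R$40,111.1571…
Penalties + interest = R$292,500.0000 + R$40,111.1571… = R$332,611.16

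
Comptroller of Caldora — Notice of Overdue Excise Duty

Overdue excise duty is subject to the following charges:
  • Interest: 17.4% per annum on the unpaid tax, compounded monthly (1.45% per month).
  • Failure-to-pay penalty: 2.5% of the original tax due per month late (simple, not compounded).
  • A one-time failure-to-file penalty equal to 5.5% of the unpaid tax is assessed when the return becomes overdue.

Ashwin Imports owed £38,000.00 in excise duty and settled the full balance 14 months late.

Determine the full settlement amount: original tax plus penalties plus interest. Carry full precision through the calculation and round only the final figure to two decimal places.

Failure-to-file penalty: 5.5% × £38,000.00 = £2,090.00
Failure-to-pay penalty = 2.5% × £38,000.00 × 14 mo = £13,300.00
Interest: £38,000.00 × ((1 + 0.0145)^14 − 1) = £38,000.00 × 0.2232880… = £8,484.9444…
Total = £38,000.00 + £15,390.0000 + £8,484.9444… = £61,874.94

£61,874.94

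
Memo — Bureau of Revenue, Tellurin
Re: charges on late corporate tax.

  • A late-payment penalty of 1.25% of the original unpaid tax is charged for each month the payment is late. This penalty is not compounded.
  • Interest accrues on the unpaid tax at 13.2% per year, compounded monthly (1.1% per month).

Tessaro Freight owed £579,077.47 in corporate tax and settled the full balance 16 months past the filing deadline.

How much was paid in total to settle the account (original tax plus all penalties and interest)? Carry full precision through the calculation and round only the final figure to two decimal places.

Late-payment penalty = 1.25% × £579,077.47 × 16 mo = £115,815.49…
Interest: £579,077.47 × ((1 + 0.011)^16 − 1) = £579,077.47 × 0.1912927… = £110,773.3069…
Total = £579,077.47 + £115,815.4940 + £110,773.3069… = £805,666.27

£805,666.27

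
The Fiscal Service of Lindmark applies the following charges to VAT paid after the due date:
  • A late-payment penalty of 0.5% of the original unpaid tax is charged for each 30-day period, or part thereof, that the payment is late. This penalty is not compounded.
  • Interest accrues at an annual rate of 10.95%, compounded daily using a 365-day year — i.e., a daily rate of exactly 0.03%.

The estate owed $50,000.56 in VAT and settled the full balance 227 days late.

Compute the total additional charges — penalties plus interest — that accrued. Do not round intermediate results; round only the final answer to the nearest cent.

$5,523.13

Penalty periods: ⌈227/30⌉ = 8; penalty = 8 × 0.5% × $50,000.56 = $2,000.02…
Interest: $50,000.56 × ((1 + 0.0003)^227 − 1) = $50,000.56 × 0.07046142… = $3,523.1103…
Penalties + interest = $2,000.0224 + $3,523.1103… = $5,523.13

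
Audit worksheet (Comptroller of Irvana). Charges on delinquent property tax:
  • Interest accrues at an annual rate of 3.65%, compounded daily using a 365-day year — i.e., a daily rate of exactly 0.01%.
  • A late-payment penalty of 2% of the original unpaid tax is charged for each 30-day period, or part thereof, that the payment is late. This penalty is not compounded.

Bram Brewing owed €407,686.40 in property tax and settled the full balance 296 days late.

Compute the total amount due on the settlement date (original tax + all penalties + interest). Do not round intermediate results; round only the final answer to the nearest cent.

€501,470.95

Penalty periods: ⌈296/30⌉ = 10; penalty = 10 × 2% × €407,686.40 = €81,537.28
Interest: €407,686.40 × ((1 + 0.0001)^296 − 1) = €407,686.40 × 0.03004091… = €12,247.2705…
Total = €407,686.40 + €81,537.2800 + €12,247.2705… = €501,470.95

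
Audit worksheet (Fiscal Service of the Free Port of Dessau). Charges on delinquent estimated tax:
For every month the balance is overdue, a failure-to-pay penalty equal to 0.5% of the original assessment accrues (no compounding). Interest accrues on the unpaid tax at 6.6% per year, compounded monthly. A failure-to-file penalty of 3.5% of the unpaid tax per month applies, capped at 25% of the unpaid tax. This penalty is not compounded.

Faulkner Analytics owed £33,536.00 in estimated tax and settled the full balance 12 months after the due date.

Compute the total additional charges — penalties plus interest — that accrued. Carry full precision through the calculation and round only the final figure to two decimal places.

Failure-to-file: 12 × 3.5% × £33,536.00 = £14,085.12, capped at 25% × £33,536.00 = £8,384.00
Failure-to-pay penalty = 0.5% × £33,536.00 × 12 mo = £2,012.16
Interest (6.6%/yr ÷ 12 = 0.55%/month): £33,536.00 × ((1 + 0.0055)^12 − 1) = £2,281.5735…
Penalties + interest = £10,396.1600 + £2,281.5735… = £12,677.73

£12,677.73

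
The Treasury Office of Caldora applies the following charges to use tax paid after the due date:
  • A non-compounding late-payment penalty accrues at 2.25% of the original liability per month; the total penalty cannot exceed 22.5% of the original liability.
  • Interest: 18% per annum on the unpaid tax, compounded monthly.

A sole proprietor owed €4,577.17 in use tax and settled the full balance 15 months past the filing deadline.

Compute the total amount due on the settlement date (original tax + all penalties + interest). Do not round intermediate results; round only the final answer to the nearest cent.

€6,752.39

Penalty (uncapped): 15 × 2.25% × €4,577.17 = €1,544.79…; cap = 22.5% × €4,577.17 = €1,029.86… → penalty = €1,029.86…
Interest (18%/yr ÷ 12 = 1.5%/month): €4,577.17 × ((1 + 0.015)^15 − 1) = €1,145.3547…
Total = €4,577.17 + €1,029.8633… + €1,145.3547… = €6,752.39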